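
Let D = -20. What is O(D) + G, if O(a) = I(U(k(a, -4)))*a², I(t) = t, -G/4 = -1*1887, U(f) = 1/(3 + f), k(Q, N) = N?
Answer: 7148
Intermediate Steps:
G = 7548 (G = -(-4)*1887 = -4*(-1887) = 7548)
O(a) = -a² (O(a) = a²/(3 - 4) = a²/(-1) = -a²)
O(D) + G = -1*(-20)² + 7548 = -1*400 + 7548 = -400 + 7548 = 7148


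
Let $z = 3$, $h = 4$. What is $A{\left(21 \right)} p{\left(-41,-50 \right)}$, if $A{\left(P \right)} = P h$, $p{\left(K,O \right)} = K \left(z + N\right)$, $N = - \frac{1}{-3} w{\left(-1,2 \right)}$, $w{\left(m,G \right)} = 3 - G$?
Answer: $-11480$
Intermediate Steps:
$N = \frac{1}{3}$ ($N = - \frac{1}{-3} \left(3 - 2\right) = \left(-1\right) \left(- \frac{1}{3}\right) \left(3 - 2\right) = \frac{1}{3} \cdot 1 = \frac{1}{3} \approx 0.33333$)
$p{\left(K,O \right)} = \frac{10 K}{3}$ ($p{\left(K,O \right)} = K \left(3 + \frac{1}{3}\right) = K \frac{10}{3} = \frac{10 K}{3}$)
$A{\left(P \right)} = 4 P$ ($A{\left(P \right)} = P 4 = 4 P$)
$A{\left(21 \right)} p{\left(-41,-50 \right)} = 4 \cdot 21 \cdot \frac{10}{3} \left(-41\right) = 84 \left(- \frac{410}{3}\right) = -11480$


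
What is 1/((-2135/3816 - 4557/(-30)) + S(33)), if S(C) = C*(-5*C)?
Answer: -19080/101003023 ≈ -0.00018891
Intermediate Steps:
S(C) = -5*C²
1/((-2135/3816 - 4557/(-30)) + S(33)) = 1/((-2135/3816 - 4557/(-30)) - 5*33²) = 1/((-2135*1/3816 - 4557*(-1/30)) - 5*1089) = 1/((-2135/3816 + 1519/10) - 5445) = 1/(2887577/19080 - 5445) = 1/(-101003023/19080) = -19080/101003023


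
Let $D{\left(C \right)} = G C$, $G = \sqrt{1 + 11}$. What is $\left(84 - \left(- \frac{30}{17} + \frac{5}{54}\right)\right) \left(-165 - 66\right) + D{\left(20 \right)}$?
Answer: $- \frac{6055819}{306} + 40 \sqrt{3} \approx -19721.0$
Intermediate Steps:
$G = 2 \sqrt{3}$ ($G = \sqrt{12} = 2 \sqrt{3} \approx 3.4641$)
$D{\left(C \right)} = 2 C \sqrt{3}$ ($D{\left(C \right)} = 2 \sqrt{3} C = 2 C \sqrt{3}$)
$\left(84 - \left(- \frac{30}{17} + \frac{5}{54}\right)\right) \left(-165 - 66\right) + D{\left(20 \right)} = \left(84 - \left(- \frac{30}{17} + \frac{5}{54}\right)\right) \left(-165 - 66\right) + 2 \cdot 20 \sqrt{3} = \left(84 - - \frac{1535}{918}\right) \left(-231\right) + 40 \sqrt{3} = \left(84 + \left(- \frac{5}{54} + \frac{30}{17}\right)\right) \left(-231\right) + 40 \sqrt{3} = \left(84 + \frac{1535}{918}\right) \left(-231\right) + 40 \sqrt{3} = \frac{78647}{918} \left(-231\right) + 40 \sqrt{3} = - \frac{6055819}{306} + 40 \sqrt{3}$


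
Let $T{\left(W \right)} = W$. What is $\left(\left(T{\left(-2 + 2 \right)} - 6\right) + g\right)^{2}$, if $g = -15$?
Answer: $441$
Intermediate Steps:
$\left(\left(T{\left(-2 + 2 \right)} - 6\right) + g\right)^{2} = \left(\left(\left(-2 + 2\right) - 6\right) - 15\right)^{2} = \left(\left(0 - 6\right) - 15\right)^{2} = \left(-6 - 15\right)^{2} = \left(-21\right)^{2} = 441$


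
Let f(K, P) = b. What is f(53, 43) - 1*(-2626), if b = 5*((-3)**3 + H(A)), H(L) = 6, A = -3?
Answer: 2521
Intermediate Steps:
b = -105 (b = 5*((-3)**3 + 6) = 5*(-27 + 6) = 5*(-21) = -105)
f(K, P) = -105
f(53, 43) - 1*(-2626) = -105 - 1*(-2626) = -105 + 2626 = 2521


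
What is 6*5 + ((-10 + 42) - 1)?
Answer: 61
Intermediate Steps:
6*5 + ((-10 + 42) - 1) = 30 + (32 - 1) = 30 + 31 = 61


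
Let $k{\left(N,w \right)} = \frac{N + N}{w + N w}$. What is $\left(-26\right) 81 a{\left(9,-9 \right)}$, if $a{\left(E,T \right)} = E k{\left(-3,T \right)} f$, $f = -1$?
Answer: $-6318$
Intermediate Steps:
$k{\left(N,w \right)} = \frac{2 N}{w + N w}$
$a{\left(E,T \right)} = - \frac{3 E}{T}$ ($a{\left(E,T \right)} = E 2 \left(-3\right) \frac{1}{T} \frac{1}{1 - 3} \left(-1\right) = E 2 \left(-3\right) \frac{1}{T} \frac{1}{-2} \left(-1\right) = E 2 \left(-3\right) \frac{1}{T} \left(- \frac{1}{2}\right) \left(-1\right) = E \frac{3}{T} \left(-1\right) = \frac{3 E}{T} \left(-1\right) = - \frac{3 E}{T}$)
$\left(-26\right) 81 a{\left(9,-9 \right)} = \left(-26\right) 81 \left(\left(-3\right) 9 \frac{1}{-9}\right) = - 2106 \left(\left(-3\right) 9 \left(- \frac{1}{9}\right)\right) = \left(-2106\right) 3 = -6318$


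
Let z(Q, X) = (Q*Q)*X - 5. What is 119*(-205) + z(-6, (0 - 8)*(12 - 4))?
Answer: -26704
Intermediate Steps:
z(Q, X) = -5 + X*Q² (z(Q, X) = Q²*X - 5 = X*Q² - 5 = -5 + X*Q²)
119*(-205) + z(-6, (0 - 8)*(12 - 4)) = 119*(-205) + (-5 + ((0 - 8)*(12 - 4))*(-6)²) = -24395 + (-5 - 8*8*36) = -24395 + (-5 - 64*36) = -24395 + (-5 - 2304) = -24395 - 2309 = -26704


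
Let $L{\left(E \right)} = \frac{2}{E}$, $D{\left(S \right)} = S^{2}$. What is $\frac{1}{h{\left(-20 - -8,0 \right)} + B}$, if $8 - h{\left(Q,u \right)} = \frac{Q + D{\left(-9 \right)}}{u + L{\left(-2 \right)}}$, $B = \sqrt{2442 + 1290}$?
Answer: $\frac{77}{2197} - \frac{2 \sqrt{933}}{2197} \approx 0.0072417$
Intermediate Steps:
$B = 2 \sqrt{933}$ ($B = \sqrt{3732} = 2 \sqrt{933} \approx 61.09$)
$h{\left(Q,u \right)} = 8 - \frac{81 + Q}{-1 + u}$ ($h{\left(Q,u \right)} = 8 - \frac{Q + \left(-9\right)^{2}}{u + \frac{2}{-2}} = 8 - \frac{Q + 81}{u + 2 \left(- \frac{1}{2}\right)} = 8 - \frac{81 + Q}{u - 1} = 8 - \frac{81 + Q}{-1 + u}$)
$\frac{1}{h{\left(-20 - -8,0 \right)} + B} = \frac{1}{\frac{-89 - \left(-20 - -8\right) + 8 \cdot 0}{-1 + 0} + 2 \sqrt{933}} = \frac{1}{\frac{-89 - \left(-20 + 8\right) + 0}{-1} + 2 \sqrt{933}} = \frac{1}{- (-89 - -12 + 0) + 2 \sqrt{933}} = \frac{1}{- (-89 + 12 + 0) + 2 \sqrt{933}} = \frac{1}{\left(-1\right) \left(-77\right) + 2 \sqrt{933}} = \frac{1}{77 + 2 \sqrt{933}}$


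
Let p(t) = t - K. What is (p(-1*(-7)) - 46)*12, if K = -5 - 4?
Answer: -360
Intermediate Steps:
K = -9
p(t) = 9 + t (p(t) = t - 1*(-9) = t + 9 = 9 + t)
(p(-1*(-7)) - 46)*12 = ((9 - 1*(-7)) - 46)*12 = ((9 + 7) - 46)*12 = (16 - 46)*12 = -30*12 = -360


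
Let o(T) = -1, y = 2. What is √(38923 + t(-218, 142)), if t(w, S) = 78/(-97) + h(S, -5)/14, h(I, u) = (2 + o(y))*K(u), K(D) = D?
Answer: 3*√7975361534/1358 ≈ 197.29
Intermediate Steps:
h(I, u) = u (h(I, u) = (2 - 1)*u = 1*u = u)
t(w, S) = -1577/1358 (t(w, S) = 78/(-97) - 5/14 = 78*(-1/97) - 5*1/14 = -78/97 - 5/14 = -1577/1358)
√(38923 + t(-218, 142)) = √(38923 - 1577/1358) = √(52855857/1358) = 3*√7975361534/1358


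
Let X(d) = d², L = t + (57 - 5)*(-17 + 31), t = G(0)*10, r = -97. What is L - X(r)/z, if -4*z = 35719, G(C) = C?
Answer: 26041068/35719 ≈ 729.05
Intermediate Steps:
t = 0 (t = 0*10 = 0)
L = 728 (L = 0 + (57 - 5)*(-17 + 31) = 0 + 52*14 = 0 + 728 = 728)
z = -35719/4 (z = -¼*35719 = -35719/4 ≈ -8929.8)
L - X(r)/z = 728 - (-97)²/(-35719/4) = 728 - 9409*(-4)/35719 = 728 - 1*(-37636/35719) = 728 + 37636/35719 = 26041068/35719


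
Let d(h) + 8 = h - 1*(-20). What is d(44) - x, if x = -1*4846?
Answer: 4902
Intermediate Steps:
d(h) = 12 + h (d(h) = -8 + (h - 1*(-20)) = -8 + (h + 20) = -8 + (20 + h) = 12 + h)
x = -4846
d(44) - x = (12 + 44) - 1*(-4846) = 56 + 4846 = 4902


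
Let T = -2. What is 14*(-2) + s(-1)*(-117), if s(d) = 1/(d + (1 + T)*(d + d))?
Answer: -145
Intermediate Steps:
s(d) = -1/d (s(d) = 1/(d + (1 - 2)*(d + d)) = 1/(d - 2*d) = 1/(-d) = -1/d)
14*(-2) + s(-1)*(-117) = 14*(-2) - 1/(-1)*(-117) = -28 - 1*(-1)*(-117) = -28 + 1*(-117) = -28 - 117 = -145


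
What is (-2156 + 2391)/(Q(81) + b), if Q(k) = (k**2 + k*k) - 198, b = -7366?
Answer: 235/5558 ≈ 0.042281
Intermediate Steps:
Q(k) = -198 + 2*k**2 (Q(k) = (k**2 + k**2) - 198 = 2*k**2 - 198 = -198 + 2*k**2)
(-2156 + 2391)/(Q(81) + b) = (-2156 + 2391)/((-198 + 2*81**2) - 7366) = 235/((-198 + 2*6561) - 7366) = 235/((-198 + 13122) - 7366) = 235/(12924 - 7366) = 235/5558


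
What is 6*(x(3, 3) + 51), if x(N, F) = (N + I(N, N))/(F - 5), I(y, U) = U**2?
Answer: 270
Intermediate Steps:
x(N, F) = (N + N**2)/(-5 + F) (x(N, F) = (N + N**2)/(F - 5) = (N + N**2)/(-5 + F))
6*(x(3, 3) + 51) = 6*(3*(1 + 3)/(-5 + 3) + 51) = 6*(3*4/(-2) + 51) = 6*(3*(-1/2)*4 + 51) = 6*(-6 + 51) = 6*45 = 270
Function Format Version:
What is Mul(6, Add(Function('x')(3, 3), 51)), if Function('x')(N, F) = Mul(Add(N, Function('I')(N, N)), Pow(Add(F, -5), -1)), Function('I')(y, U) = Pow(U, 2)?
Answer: 270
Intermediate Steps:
Function('x')(N, F) = Mul(Pow(Add(-5, F), -1), Add(N, Pow(N, 2))) (Function('x')(N, F) = Mul(Add(N, Pow(N, 2)), Pow(Add(F, -5), -1)) = Mul(Add(N, Pow(N, 2)), Pow(Add(-5, F), -1)) = Mul(Pow(Add(-5, F), -1), Add(N, Pow(N, 2))))
Mul(6, Add(Function('x')(3, 3), 51)) = Mul(6, Add(Mul(3, Pow(Add(-5, 3), -1), Add(1, 3)), 51)) = Mul(6, Add(Mul(3, Pow(-2, -1), 4), 51)) = Mul(6, Add(Mul(3, Rational(-1, 2), 4), 51)) = Mul(6, Add(-6, 51)) = Mul(6, 45) = 270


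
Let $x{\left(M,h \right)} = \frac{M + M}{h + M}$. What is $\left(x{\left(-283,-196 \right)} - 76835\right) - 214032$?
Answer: $- \frac{139324727}{479} \approx -2.9087 \cdot 10^{5}$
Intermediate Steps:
$x{\left(M,h \right)} = \frac{2 M}{M + h}$
$\left(x{\left(-283,-196 \right)} - 76835\right) - 214032 = \left(2 \left(-283\right) \frac{1}{-283 - 196} - 76835\right) - 214032 = \left(2 \left(-283\right) \frac{1}{-479} - 76835\right) - 214032 = \left(2 \left(-283\right) \left(- \frac{1}{479}\right) - 76835\right) - 214032 = \left(\frac{566}{479} - 76835\right) - 214032 = - \frac{36803399}{479} - 214032 = - \frac{139324727}{479}$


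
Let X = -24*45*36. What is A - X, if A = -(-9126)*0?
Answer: 38880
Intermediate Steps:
X = -38880 (X = -1080*36 = -38880)
A = 0 (A = -507*0 = 0)
A - X = 0 - 1*(-38880) = 0 + 38880 = 38880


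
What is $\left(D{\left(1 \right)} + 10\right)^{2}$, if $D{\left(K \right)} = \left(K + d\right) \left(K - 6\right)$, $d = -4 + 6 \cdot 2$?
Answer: $1225$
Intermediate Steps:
$d = 8$ ($d = -4 + 12 = 8$)
$D{\left(K \right)} = \left(-6 + K\right) \left(8 + K\right)$ ($D{\left(K \right)} = \left(K + 8\right) \left(K - 6\right) = \left(8 + K\right) \left(-6 + K\right) = \left(-6 + K\right) \left(8 + K\right)$)
$\left(D{\left(1 \right)} + 10\right)^{2} = \left(\left(-48 + 1^{2} + 2 \cdot 1\right) + 10\right)^{2} = \left(\left(-48 + 1 + 2\right) + 10\right)^{2} = \left(-45 + 10\right)^{2} = \left(-35\right)^{2} = 1225$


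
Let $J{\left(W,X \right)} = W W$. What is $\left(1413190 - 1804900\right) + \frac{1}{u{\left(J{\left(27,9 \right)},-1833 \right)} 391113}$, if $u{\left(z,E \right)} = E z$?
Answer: $- \frac{204718411773700111}{522627484041} \approx -3.9171 \cdot 10^{5}$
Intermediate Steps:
$J{\left(W,X \right)} = W^{2}$
$\left(1413190 - 1804900\right) + \frac{1}{u{\left(J{\left(27,9 \right)},-1833 \right)} 391113} = \left(1413190 - 1804900\right) + \frac{1}{- 1833 \cdot 27^{2} \cdot 391113} = -391710 + \frac{1}{\left(-1833\right) 729} \cdot \frac{1}{391113} = -391710 + \frac{1}{-1336257} \cdot \frac{1}{391113} = -391710 - \frac{1}{522627484041} = - \frac{204718411773700111}{522627484041}$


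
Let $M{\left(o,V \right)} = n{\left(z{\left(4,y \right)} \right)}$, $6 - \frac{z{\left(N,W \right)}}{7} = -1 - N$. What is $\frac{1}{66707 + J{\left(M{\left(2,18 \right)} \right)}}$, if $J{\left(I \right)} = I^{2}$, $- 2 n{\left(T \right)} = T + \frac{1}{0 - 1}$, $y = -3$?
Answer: $\frac{1}{68151} \approx 1.4673 \cdot 10^{-5}$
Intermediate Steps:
$z{\left(N,W \right)} = 49 + 7 N$ ($z{\left(N,W \right)} = 42 - 7 \left(-1 - N\right) = 42 + \left(7 + 7 N\right) = 49 + 7 N$)
$n{\left(T \right)} = \frac{1}{2} - \frac{T}{2}$ ($n{\left(T \right)} = - \frac{T + \frac{1}{0 - 1}}{2} = - \frac{T + \frac{1}{-1}}{2} = - \frac{T - 1}{2} = - \frac{-1 + T}{2} = \frac{1}{2} - \frac{T}{2}$)
$M{\left(o,V \right)} = -38$ ($M{\left(o,V \right)} = \frac{1}{2} - \frac{49 + 7 \cdot 4}{2} = \frac{1}{2} - \frac{49 + 28}{2} = \frac{1}{2} - \frac{77}{2} = -38$)
$\frac{1}{66707 + J{\left(M{\left(2,18 \right)} \right)}} = \frac{1}{66707 + \left(-38\right)^{2}} = \frac{1}{66707 + 1444} = \frac{1}{68151}$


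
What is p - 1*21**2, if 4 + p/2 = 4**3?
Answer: -321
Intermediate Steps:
p = 120 (p = -8 + 2*4**3 = -8 + 2*64 = -8 + 128 = 120)
p - 1*21**2 = 120 - 1*21**2 = 120 - 1*441 = 120 - 441 = -321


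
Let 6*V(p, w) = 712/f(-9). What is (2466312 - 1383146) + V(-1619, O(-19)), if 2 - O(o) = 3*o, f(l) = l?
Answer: 29245126/27 ≈ 1.0832e+6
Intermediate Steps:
O(o) = 2 - 3*o
V(p, w) = -356/27 (V(p, w) = (712/(-9))/6 = (712*(-⅑))/6 = (⅙)*(-712/9) = -356/27)
(2466312 - 1383146) + V(-1619, O(-19)) = (2466312 - 1383146) - 356/27 = 1083166 - 356/27 = 29245126/27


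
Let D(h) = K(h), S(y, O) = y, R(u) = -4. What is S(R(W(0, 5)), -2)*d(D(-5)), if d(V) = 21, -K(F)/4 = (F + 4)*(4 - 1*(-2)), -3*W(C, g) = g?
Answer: -84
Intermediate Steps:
W(C, g) = -g/3
K(F) = -96 - 24*F (K(F) = -4*(F + 4)*(4 - 1*(-2)) = -4*(4 + F)*(4 + 2) = -4*(4 + F)*6 = -4*(24 + 6*F) = -96 - 24*F)
D(h) = -96 - 24*h
S(R(W(0, 5)), -2)*d(D(-5)) = -4*21 = -84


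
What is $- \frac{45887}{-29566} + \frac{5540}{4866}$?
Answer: $\frac{193540891}{71934078} \approx 2.6905$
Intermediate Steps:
$- \frac{45887}{-29566} + \frac{5540}{4866} = \left(-45887\right) \left(- \frac{1}{29566}\right) + 5540 \cdot \frac{1}{4866} = \frac{45887}{29566} + \frac{2770}{2433} = \frac{193540891}{71934078}$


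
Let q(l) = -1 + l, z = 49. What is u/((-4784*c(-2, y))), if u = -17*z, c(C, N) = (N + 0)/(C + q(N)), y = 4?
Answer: 833/19136 ≈ 0.043531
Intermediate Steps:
c(C, N) = N/(-1 + C + N) (c(C, N) = (N + 0)/(C + (-1 + N)) = N/(-1 + C + N))
u = -833 (u = -17*49 = -833)
u/((-4784*c(-2, y))) = -833/((-19136/(-1 - 2 + 4))) = -833/((-19136/1)) = -833/((-19136)) = -833/((-4784*4)) = -833/(-19136) = -833*(-1/19136) = 833/19136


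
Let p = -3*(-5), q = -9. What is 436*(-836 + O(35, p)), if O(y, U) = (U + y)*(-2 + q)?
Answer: -604296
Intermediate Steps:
p = 15
O(y, U) = -11*U - 11*y (O(y, U) = (U + y)*(-2 - 9) = (U + y)*(-11) = -11*U - 11*y)
436*(-836 + O(35, p)) = 436*(-836 + (-11*15 - 11*35)) = 436*(-836 + (-165 - 385)) = 436*(-836 - 550) = 436*(-1386) = -604296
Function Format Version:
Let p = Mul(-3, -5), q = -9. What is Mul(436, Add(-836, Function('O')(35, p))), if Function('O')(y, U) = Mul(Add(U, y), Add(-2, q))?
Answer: -604296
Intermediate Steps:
p = 15
Function('O')(y, U) = Add(Mul(-11, U), Mul(-11, y)) (Function('O')(y, U) = Mul(Add(U, y), Add(-2, -9)) = Mul(Add(U, y), -11) = Add(Mul(-11, U), Mul(-11, y)))
Mul(436, Add(-836, Function('O')(35, p))) = Mul(436, Add(-836, Add(Mul(-11, 15), Mul(-11, 35)))) = Mul(436, Add(-836, Add(-165, -385))) = Mul(436, Add(-836, -550)) = Mul(436, -1386) = -604296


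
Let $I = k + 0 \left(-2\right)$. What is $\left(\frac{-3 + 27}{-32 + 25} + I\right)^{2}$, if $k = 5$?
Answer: $\frac{121}{49} \approx 2.4694$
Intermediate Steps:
$I = 5$ ($I = 5 + 0 \left(-2\right) = 5 + 0 = 5$)
$\left(\frac{-3 + 27}{-32 + 25} + I\right)^{2} = \left(\frac{-3 + 27}{-32 + 25} + 5\right)^{2} = \left(\frac{24}{-7} + 5\right)^{2} = \left(24 \left(- \frac{1}{7}\right) + 5\right)^{2} = \left(- \frac{24}{7} + 5\right)^{2} = \left(\frac{11}{7}\right)^{2} = \frac{121}{49}$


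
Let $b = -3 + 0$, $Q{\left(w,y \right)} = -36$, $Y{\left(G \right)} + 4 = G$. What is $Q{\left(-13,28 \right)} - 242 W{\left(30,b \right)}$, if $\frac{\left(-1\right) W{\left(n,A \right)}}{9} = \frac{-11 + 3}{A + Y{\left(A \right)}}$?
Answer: $\frac{8532}{5} \approx 1706.4$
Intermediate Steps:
$Y{\left(G \right)} = -4 + G$
$b = -3$
$W{\left(n,A \right)} = \frac{72}{-4 + 2 A}$ ($W{\left(n,A \right)} = - 9 \frac{-11 + 3}{A + \left(-4 + A\right)} = - 9 \left(- \frac{8}{-4 + 2 A}\right) = \frac{72}{-4 + 2 A}$)
$Q{\left(-13,28 \right)} - 242 W{\left(30,b \right)} = -36 - 242 \frac{36}{-2 - 3} = -36 - 242 \frac{36}{-5} = -36 - 242 \cdot 36 \left(- \frac{1}{5}\right) = -36 - - \frac{8712}{5} = -36 + \frac{8712}{5} = \frac{8532}{5}$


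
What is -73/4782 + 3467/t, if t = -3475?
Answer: -16832869/16617450 ≈ -1.0130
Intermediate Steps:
-73/4782 + 3467/t = -73/4782 + 3467/(-3475) = -73*1/4782 + 3467*(-1/3475) = -73/4782 - 3467/3475 = -16832869/16617450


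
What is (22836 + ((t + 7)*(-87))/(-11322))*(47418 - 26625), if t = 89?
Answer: 298677056244/629 ≈ 4.7484e+8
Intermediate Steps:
(22836 + ((t + 7)*(-87))/(-11322))*(47418 - 26625) = (22836 + ((89 + 7)*(-87))/(-11322))*(47418 - 26625) = (22836 + (96*(-87))*(-1/11322))*20793 = (22836 - 8352*(-1/11322))*20793 = (22836 + 464/629)*20793 = (14364308/629)*20793 = 298677056244/629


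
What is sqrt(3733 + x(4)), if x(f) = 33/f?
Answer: sqrt(14965)/2 ≈ 61.166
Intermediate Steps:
sqrt(3733 + x(4)) = sqrt(3733 + 33/4) = sqrt(14965/4) = sqrt(14965)/2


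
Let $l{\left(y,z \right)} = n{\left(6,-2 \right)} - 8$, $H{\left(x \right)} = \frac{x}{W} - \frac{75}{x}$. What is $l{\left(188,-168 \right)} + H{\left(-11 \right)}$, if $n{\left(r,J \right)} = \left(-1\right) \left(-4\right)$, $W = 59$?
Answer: $\frac{1708}{649} \approx 2.6317$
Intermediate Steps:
$H{\left(x \right)} = - \frac{75}{x} + \frac{x}{59}$ ($H{\left(x \right)} = \frac{x}{59} - \frac{75}{x} = - \frac{75}{x} + \frac{x}{59}$)
$n{\left(r,J \right)} = 4$
$l{\left(y,z \right)} = -4$ ($l{\left(y,z \right)} = 4 - 8 = -4$)
$l{\left(188,-168 \right)} + H{\left(-11 \right)} = -4 + \left(- \frac{75}{-11} + \frac{1}{59} \left(-11\right)\right) = -4 - - \frac{4304}{649} = -4 + \left(\frac{75}{11} - \frac{11}{59}\right) = -4 + \frac{4304}{649} = \frac{1708}{649}$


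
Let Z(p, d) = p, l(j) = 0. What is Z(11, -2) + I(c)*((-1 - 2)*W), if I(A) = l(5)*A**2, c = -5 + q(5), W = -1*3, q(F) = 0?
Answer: 11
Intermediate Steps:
W = -3
c = -5 (c = -5 + 0 = -5)
I(A) = 0 (I(A) = 0*A**2 = 0)
Z(11, -2) + I(c)*((-1 - 2)*W) = 11 + 0*((-1 - 2)*(-3)) = 11 + 0*(-3*(-3)) = 11 + 0*9 = 11 + 0 = 11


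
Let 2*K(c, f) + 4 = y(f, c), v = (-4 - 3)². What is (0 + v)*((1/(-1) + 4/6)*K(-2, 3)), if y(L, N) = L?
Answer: 49/6 ≈ 8.1667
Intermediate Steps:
v = 49 (v = (-7)² = 49)
K(c, f) = -2 + f/2
(0 + v)*((1/(-1) + 4/6)*K(-2, 3)) = (0 + 49)*((1/(-1) + 4/6)*(-2 + (½)*3)) = 49*((1*(-1) + 4*(⅙))*(-2 + 3/2)) = 49*((-1 + ⅔)*(-½)) = 49*(-⅓*(-½)) = 49*(⅙) = 49/6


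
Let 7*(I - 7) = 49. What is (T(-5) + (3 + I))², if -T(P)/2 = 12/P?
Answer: 11881/25 ≈ 475.24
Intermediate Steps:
I = 14 (I = 7 + (⅐)*49 = 7 + 7 = 14)
T(P) = -24/P
(T(-5) + (3 + I))² = (-24/(-5) + (3 + 14))² = (-24*(-⅕) + 17)² = (24/5 + 17)² = (109/5)² = 11881/25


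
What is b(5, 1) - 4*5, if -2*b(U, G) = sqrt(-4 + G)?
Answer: -20 - I*sqrt(3)/2 ≈ -20.0 - 0.86602*I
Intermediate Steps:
b(U, G) = -sqrt(-4 + G)/2
b(5, 1) - 4*5 = -sqrt(-4 + 1)/2 - 4*5 = -I*sqrt(3)/2 - 20 = -20 - I*sqrt(3)/2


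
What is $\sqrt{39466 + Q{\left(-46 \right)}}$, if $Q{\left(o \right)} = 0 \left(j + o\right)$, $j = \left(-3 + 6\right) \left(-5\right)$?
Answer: $\sqrt{39466} \approx 198.66$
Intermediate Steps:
$j = -15$ ($j = 3 \left(-5\right) = -15$)
$Q{\left(o \right)} = 0$ ($Q{\left(o \right)} = 0 \left(-15 + o\right) = 0$)
$\sqrt{39466 + Q{\left(-46 \right)}} = \sqrt{39466 + 0} = \sqrt{39466}$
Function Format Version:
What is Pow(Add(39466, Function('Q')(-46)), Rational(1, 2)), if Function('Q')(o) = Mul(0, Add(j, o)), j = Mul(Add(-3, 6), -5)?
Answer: Pow(39466, Rational(1, 2)) ≈ 198.66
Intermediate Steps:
j = -15 (j = Mul(3, -5) = -15)
Function('Q')(o) = 0 (Function('Q')(o) = Mul(0, Add(-15, o)) = 0)
Pow(Add(39466, Function('Q')(-46)), Rational(1, 2)) = Pow(Add(39466, 0), Rational(1, 2)) = Pow(39466, Rational(1, 2))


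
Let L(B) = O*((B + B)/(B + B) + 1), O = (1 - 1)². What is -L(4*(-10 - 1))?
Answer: 0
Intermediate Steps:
O = 0 (O = 0² = 0)
L(B) = 0 (L(B) = 0*((B + B)/(B + B) + 1) = 0*((2*B)/((2*B)) + 1) = 0*((2*B)*(1/(2*B)) + 1) = 0*(1 + 1) = 0*2 = 0)
-L(4*(-10 - 1)) = -1*0 = 0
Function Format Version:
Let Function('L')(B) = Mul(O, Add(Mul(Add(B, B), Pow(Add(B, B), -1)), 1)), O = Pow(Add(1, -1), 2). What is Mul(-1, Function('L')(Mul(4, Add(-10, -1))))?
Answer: 0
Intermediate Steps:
O = 0 (O = Pow(0, 2) = 0)
Function('L')(B) = 0 (Function('L')(B) = Mul(0, Add(Mul(Add(B, B), Pow(Add(B, B), -1)), 1)) = Mul(0, Add(Mul(Mul(2, B), Pow(Mul(2, B), -1)), 1)) = Mul(0, Add(Mul(Mul(2, B), Mul(Rational(1, 2), Pow(B, -1))), 1)) = Mul(0, Add(1, 1)) = Mul(0, 2) = 0)
Mul(-1, Function('L')(Mul(4, Add(-10, -1)))) = Mul(-1, 0) = 0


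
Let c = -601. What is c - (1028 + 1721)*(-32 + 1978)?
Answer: -5350155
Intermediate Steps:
c - (1028 + 1721)*(-32 + 1978) = -601 - (1028 + 1721)*(-32 + 1978) = -601 - 2749*1946 = -601 - 1*5349554 = -601 - 5349554 = -5350155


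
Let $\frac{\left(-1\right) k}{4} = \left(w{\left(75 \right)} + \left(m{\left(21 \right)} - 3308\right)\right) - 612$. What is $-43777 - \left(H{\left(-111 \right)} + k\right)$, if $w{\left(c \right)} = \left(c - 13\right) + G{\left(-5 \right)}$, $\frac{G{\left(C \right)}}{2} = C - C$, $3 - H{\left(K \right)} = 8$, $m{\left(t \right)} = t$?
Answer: $-59120$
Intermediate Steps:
$H{\left(K \right)} = -5$ ($H{\left(K \right)} = 3 - 8 = -5$)
$G{\left(C \right)} = 0$ ($G{\left(C \right)} = 2 \left(C - C\right) = 2 \cdot 0 = 0$)
$w{\left(c \right)} = -13 + c$ ($w{\left(c \right)} = \left(c - 13\right) + 0 = \left(-13 + c\right) + 0 = -13 + c$)
$k = 15348$ ($k = - 4 \left(\left(\left(-13 + 75\right) + \left(21 - 3308\right)\right) - 612\right) = - 4 \left(\left(62 - 3287\right) - 612\right) = - 4 \left(-3225 - 612\right) = \left(-4\right) \left(-3837\right) = 15348$)
$-43777 - \left(H{\left(-111 \right)} + k\right) = -43777 - \left(-5 + 15348\right) = -43777 - 15343 = -59120$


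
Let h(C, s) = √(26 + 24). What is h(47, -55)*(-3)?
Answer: -15*√2 ≈ -21.213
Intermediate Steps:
h(C, s) = 5*√2 (h(C, s) = √50 = 5*√2)
h(47, -55)*(-3) = (5*√2)*(-3) = -15*√2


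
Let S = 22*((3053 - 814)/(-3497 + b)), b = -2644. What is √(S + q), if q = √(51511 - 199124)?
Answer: √(-302493378 + 37711881*I*√147613)/6141 ≈ 13.716 + 14.006*I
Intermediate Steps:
q = I*√147613 (q = √(-147613) = I*√147613 ≈ 384.2*I)
S = -49258/6141 (S = 22*((3053 - 814)/(-3497 - 2644)) = 22*(2239/(-6141)) = 22*(2239*(-1/6141)) = 22*(-2239/6141) = -49258/6141 ≈ -8.0212)
√(S + q) = √(-49258/6141 + I*√147613)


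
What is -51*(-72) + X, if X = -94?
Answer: 3578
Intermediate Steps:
-51*(-72) + X = -51*(-72) - 94 = 3672 - 94 = 3578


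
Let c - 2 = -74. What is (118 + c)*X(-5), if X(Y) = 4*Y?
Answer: -920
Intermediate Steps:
c = -72 (c = 2 - 74 = -72)
(118 + c)*X(-5) = (118 - 72)*(4*(-5)) = 46*(-20) = -920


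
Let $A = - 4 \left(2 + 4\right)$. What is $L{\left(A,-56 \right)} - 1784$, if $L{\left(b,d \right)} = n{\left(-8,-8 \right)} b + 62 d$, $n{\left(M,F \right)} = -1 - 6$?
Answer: $-5088$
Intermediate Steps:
$n{\left(M,F \right)} = -7$ ($n{\left(M,F \right)} = -1 - 6 = -7$)
$A = -24$ ($A = \left(-4\right) 6 = -24$)
$L{\left(b,d \right)} = - 7 b + 62 d$
$L{\left(A,-56 \right)} - 1784 = \left(\left(-7\right) \left(-24\right) + 62 \left(-56\right)\right) - 1784 = \left(168 - 3472\right) - 1784 = -3304 - 1784 = -5088$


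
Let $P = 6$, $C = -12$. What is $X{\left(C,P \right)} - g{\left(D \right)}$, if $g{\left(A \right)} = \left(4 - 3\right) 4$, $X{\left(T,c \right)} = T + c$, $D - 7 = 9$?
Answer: $-10$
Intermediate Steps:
$D = 16$ ($D = 7 + 9 = 16$)
$g{\left(A \right)} = 4$ ($g{\left(A \right)} = 1 \cdot 4 = 4$)
$X{\left(C,P \right)} - g{\left(D \right)} = \left(-12 + 6\right) - 4 = -6 - 4 = -10$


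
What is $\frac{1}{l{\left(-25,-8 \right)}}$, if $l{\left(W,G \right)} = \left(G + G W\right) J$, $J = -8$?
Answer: $- \frac{1}{1536} \approx -0.00065104$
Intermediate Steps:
$l{\left(W,G \right)} = - 8 G - 8 G W$ ($l{\left(W,G \right)} = \left(G + G W\right) \left(-8\right) = - 8 G - 8 G W$)
$\frac{1}{l{\left(-25,-8 \right)}} = \frac{1}{\left(-8\right) \left(-8\right) \left(1 - 25\right)} = \frac{1}{\left(-8\right) \left(-8\right) \left(-24\right)} = \frac{1}{-1536} = - \frac{1}{1536}$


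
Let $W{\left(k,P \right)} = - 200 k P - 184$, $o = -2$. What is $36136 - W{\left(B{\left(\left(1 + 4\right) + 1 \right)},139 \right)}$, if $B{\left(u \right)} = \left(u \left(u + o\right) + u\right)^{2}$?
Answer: $25056320$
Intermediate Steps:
$B{\left(u \right)} = \left(u + u \left(-2 + u\right)\right)^{2}$ ($B{\left(u \right)} = \left(u \left(u - 2\right) + u\right)^{2} = \left(u \left(-2 + u\right) + u\right)^{2} = \left(u + u \left(-2 + u\right)\right)^{2}$)
$W{\left(k,P \right)} = -184 - 200 P k$ ($W{\left(k,P \right)} = - 200 P k - 184 = -184 - 200 P k$)
$36136 - W{\left(B{\left(\left(1 + 4\right) + 1 \right)},139 \right)} = 36136 - \left(-184 - 27800 \left(\left(1 + 4\right) + 1\right)^{2} \left(-1 + \left(\left(1 + 4\right) + 1\right)\right)^{2}\right) = 36136 - \left(-184 - 27800 \left(5 + 1\right)^{2} \left(-1 + \left(5 + 1\right)\right)^{2}\right) = 36136 - \left(-184 - 27800 \cdot 6^{2} \left(-1 + 6\right)^{2}\right) = 36136 - \left(-184 - 27800 \cdot 36 \cdot 5^{2}\right) = 36136 - \left(-184 - 27800 \cdot 36 \cdot 25\right) = 36136 - \left(-184 - 27800 \cdot 900\right) = 36136 - \left(-184 - 25020000\right) = 36136 - -25020184 = 36136 + 25020184 = 25056320$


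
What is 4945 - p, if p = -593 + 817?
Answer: 4721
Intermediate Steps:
p = 224
4945 - p = 4945 - 1*224 = 4945 - 224 = 4721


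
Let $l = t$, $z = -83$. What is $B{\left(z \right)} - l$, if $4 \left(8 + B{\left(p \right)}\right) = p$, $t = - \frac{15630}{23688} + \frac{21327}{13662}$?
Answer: $- \frac{44425411}{1498266} \approx -29.651$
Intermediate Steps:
$t = \frac{2700527}{2996532}$ ($t = \left(-15630\right) \frac{1}{23688} + 21327 \cdot \frac{1}{13662} = - \frac{2605}{3948} + \frac{7109}{4554} = \frac{2700527}{2996532} \approx 0.90122$)
$l = \frac{2700527}{2996532} \approx 0.90122$
$B{\left(p \right)} = -8 + \frac{p}{4}$
$B{\left(z \right)} - l = \left(-8 + \frac{1}{4} \left(-83\right)\right) - \frac{2700527}{2996532} = \left(-8 - \frac{83}{4}\right) - \frac{2700527}{2996532} = - \frac{115}{4} - \frac{2700527}{2996532} = - \frac{44425411}{1498266}$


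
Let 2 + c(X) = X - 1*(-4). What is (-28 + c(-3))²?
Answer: 841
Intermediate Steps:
c(X) = 2 + X (c(X) = -2 + (X - 1*(-4)) = -2 + (X + 4) = -2 + (4 + X) = 2 + X)
(-28 + c(-3))² = (-28 + (2 - 3))² = (-28 - 1)² = (-29)² = 841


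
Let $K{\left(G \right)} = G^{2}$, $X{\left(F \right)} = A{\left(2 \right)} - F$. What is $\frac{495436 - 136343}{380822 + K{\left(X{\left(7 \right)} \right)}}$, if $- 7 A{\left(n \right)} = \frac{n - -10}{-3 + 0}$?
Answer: $\frac{17595557}{18662303} \approx 0.94284$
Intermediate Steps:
$A{\left(n \right)} = \frac{10}{21} + \frac{n}{21}$ ($A{\left(n \right)} = - \frac{\left(n - -10\right) \frac{1}{-3 + 0}}{7} = - \frac{\left(n + 10\right) \frac{1}{-3}}{7} = - \frac{\left(10 + n\right) \left(- \frac{1}{3}\right)}{7} = - \frac{- \frac{10}{3} - \frac{n}{3}}{7} = \frac{10}{21} + \frac{n}{21}$)
$X{\left(F \right)} = \frac{4}{7} - F$ ($X{\left(F \right)} = \left(\frac{10}{21} + \frac{1}{21} \cdot 2\right) - F = \left(\frac{10}{21} + \frac{2}{21}\right) - F = \frac{4}{7} - F$)
$\frac{495436 - 136343}{380822 + K{\left(X{\left(7 \right)} \right)}} = \frac{495436 - 136343}{380822 + \left(\frac{4}{7} - 7\right)^{2}} = \frac{359093}{380822 + \left(\frac{4}{7} - 7\right)^{2}} = \frac{359093}{380822 + \left(- \frac{45}{7}\right)^{2}} = \frac{359093}{380822 + \frac{2025}{49}} = \frac{359093}{\frac{18662303}{49}} = 359093 \cdot \frac{49}{18662303} = \frac{17595557}{18662303}$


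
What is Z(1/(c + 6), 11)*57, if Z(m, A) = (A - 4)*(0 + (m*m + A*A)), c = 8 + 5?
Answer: 917322/19 ≈ 48280.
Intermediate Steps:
c = 13
Z(m, A) = (-4 + A)*(A² + m²) (Z(m, A) = (-4 + A)*(0 + (m² + A²)) = (-4 + A)*(0 + (A² + m²)) = (-4 + A)*(A² + m²))
Z(1/(c + 6), 11)*57 = (11³ - 4*11² - 4/(13 + 6)² + 11*(1/(13 + 6))²)*57 = (1331 - 4*121 - 4*(1/19)² + 11*(1/19)²)*57 = (1331 - 484 - 4*(1/19)² + 11*(1/19)²)*57 = (1331 - 484 - 4*1/361 + 11*(1/361))*57 = (1331 - 484 - 4/361 + 11/361)*57 = (305774/361)*57 = 917322/19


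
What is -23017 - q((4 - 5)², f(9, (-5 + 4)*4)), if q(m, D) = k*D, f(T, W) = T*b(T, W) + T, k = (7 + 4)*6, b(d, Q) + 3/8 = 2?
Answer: -98305/4 ≈ -24576.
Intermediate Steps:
b(d, Q) = 13/8 (b(d, Q) = -3/8 + 2 = 13/8)
k = 66 (k = 11*6 = 66)
f(T, W) = 21*T/8 (f(T, W) = T*(13/8) + T = 13*T/8 + T = 21*T/8)
q(m, D) = 66*D
-23017 - q((4 - 5)², f(9, (-5 + 4)*4)) = -23017 - 66*(21/8)*9 = -23017 - 66*189/8 = -23017 - 1*6237/4 = -23017 - 6237/4 = -98305/4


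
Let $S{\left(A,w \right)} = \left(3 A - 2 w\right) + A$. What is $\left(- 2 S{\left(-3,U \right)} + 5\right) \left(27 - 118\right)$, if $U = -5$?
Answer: $-819$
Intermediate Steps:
$S{\left(A,w \right)} = - 2 w + 4 A$ ($S{\left(A,w \right)} = \left(- 2 w + 3 A\right) + A = - 2 w + 4 A$)
$\left(- 2 S{\left(-3,U \right)} + 5\right) \left(27 - 118\right) = \left(- 2 \left(\left(-2\right) \left(-5\right) + 4 \left(-3\right)\right) + 5\right) \left(27 - 118\right) = \left(- 2 \left(10 - 12\right) + 5\right) \left(-91\right) = \left(\left(-2\right) \left(-2\right) + 5\right) \left(-91\right) = \left(4 + 5\right) \left(-91\right) = 9 \left(-91\right) = -819$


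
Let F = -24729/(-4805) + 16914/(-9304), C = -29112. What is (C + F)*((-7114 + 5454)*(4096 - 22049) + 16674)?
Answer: -9700933372769978319/11176430 ≈ -8.6798e+11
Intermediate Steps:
F = 74403423/22352860 (F = -24729*(-1/4805) + 16914*(-1/9304) = 24729/4805 - 8457/4652 = 74403423/22352860 ≈ 3.3286)
(C + F)*((-7114 + 5454)*(4096 - 22049) + 16674) = (-29112 + 74403423/22352860)*((-7114 + 5454)*(4096 - 22049) + 16674) = -650662056897*(-1660*(-17953) + 16674)/22352860 = -650662056897*(29801980 + 16674)/22352860 = -650662056897/22352860*29818654 = -9700933372769978319/11176430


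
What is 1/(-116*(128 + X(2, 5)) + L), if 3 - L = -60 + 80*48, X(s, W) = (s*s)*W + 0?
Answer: -1/20945 ≈ -4.7744e-5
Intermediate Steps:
X(s, W) = W*s**2 (X(s, W) = s**2*W + 0 = W*s**2 + 0 = W*s**2)
L = -3777 (L = 3 - (-60 + 80*48) = 3 - (-60 + 3840) = 3 - 1*3780 = 3 - 3780 = -3777)
1/(-116*(128 + X(2, 5)) + L) = 1/(-116*(128 + 5*2**2) - 3777) = 1/(-116*(128 + 5*4) - 3777) = 1/(-116*(128 + 20) - 3777) = 1/(-116*148 - 3777) = 1/(-17168 - 3777) = 1/(-20945) = -1/20945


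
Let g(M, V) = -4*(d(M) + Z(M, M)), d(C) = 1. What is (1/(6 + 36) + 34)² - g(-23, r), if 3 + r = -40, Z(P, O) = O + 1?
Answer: 1893865/1764 ≈ 1073.6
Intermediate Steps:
Z(P, O) = 1 + O
r = -43 (r = -3 - 40 = -43)
g(M, V) = -8 - 4*M (g(M, V) = -4*(1 + (1 + M)) = -4*(2 + M) = -8 - 4*M)
(1/(6 + 36) + 34)² - g(-23, r) = (1/(6 + 36) + 34)² - (-8 - 4*(-23)) = (1/42 + 34)² - (-8 + 92) = (1/42 + 34)² - 1*84 = (1429/42)² - 84 = 2042041/1764 - 84 = 1893865/1764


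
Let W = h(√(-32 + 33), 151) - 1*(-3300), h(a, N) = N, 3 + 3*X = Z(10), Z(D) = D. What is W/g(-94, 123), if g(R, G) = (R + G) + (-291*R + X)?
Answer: 10353/82156 ≈ 0.12602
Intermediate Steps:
X = 7/3 (X = -1 + (⅓)*10 = -1 + 10/3 = 7/3 ≈ 2.3333)
g(R, G) = 7/3 + G - 290*R (g(R, G) = (R + G) + (-291*R + 7/3) = (G + R) + (7/3 - 291*R) = 7/3 + G - 290*R)
W = 3451 (W = 151 - 1*(-3300) = 151 + 3300 = 3451)
W/g(-94, 123) = 3451/(7/3 + 123 - 290*(-94)) = 3451/(7/3 + 123 + 27260) = 3451/(82156/3) = 3451*(3/82156) = 10353/82156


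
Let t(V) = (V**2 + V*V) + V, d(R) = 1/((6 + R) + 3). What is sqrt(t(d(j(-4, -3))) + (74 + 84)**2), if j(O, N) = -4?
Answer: sqrt(624107)/5 ≈ 158.00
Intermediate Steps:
d(R) = 1/(9 + R)
t(V) = V + 2*V**2 (t(V) = (V**2 + V**2) + V = 2*V**2 + V = V + 2*V**2)
sqrt(t(d(j(-4, -3))) + (74 + 84)**2) = sqrt((1 + 2/(9 - 4))/(9 - 4) + (74 + 84)**2) = sqrt((1 + 2/5)/5 + 158**2) = sqrt((1 + 2*(1/5))/5 + 24964) = sqrt((1 + 2/5)/5 + 24964) = sqrt((1/5)*(7/5) + 24964) = sqrt(7/25 + 24964) = sqrt(624107/25) = sqrt(624107)/5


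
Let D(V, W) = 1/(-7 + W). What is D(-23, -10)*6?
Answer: -6/17 ≈ -0.35294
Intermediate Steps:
D(-23, -10)*6 = 6/(-7 - 10) = 6/(-17) = -1/17*6 = -6/17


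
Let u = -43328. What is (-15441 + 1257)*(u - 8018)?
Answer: 728291664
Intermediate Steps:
(-15441 + 1257)*(u - 8018) = (-15441 + 1257)*(-43328 - 8018) = -14184*(-51346) = 728291664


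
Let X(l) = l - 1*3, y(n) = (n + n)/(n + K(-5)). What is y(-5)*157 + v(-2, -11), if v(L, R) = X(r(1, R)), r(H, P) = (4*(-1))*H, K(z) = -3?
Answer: 757/4 ≈ 189.25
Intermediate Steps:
r(H, P) = -4*H
y(n) = 2*n/(-3 + n) (y(n) = (n + n)/(n - 3) = (2*n)/(-3 + n) = 2*n/(-3 + n))
X(l) = -3 + l (X(l) = l - 3 = -3 + l)
v(L, R) = -7 (v(L, R) = -3 - 4*1 = -3 - 4 = -7)
y(-5)*157 + v(-2, -11) = (2*(-5)/(-3 - 5))*157 - 7 = (2*(-5)/(-8))*157 - 7 = (2*(-5)*(-1/8))*157 - 7 = (5/4)*157 - 7 = 785/4 - 7 = 757/4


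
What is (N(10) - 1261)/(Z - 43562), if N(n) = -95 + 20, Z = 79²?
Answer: 1336/37321 ≈ 0.035798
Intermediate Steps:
Z = 6241
N(n) = -75
(N(10) - 1261)/(Z - 43562) = (-75 - 1261)/(6241 - 43562) = -1336/(-37321) = -1336*(-1/37321) = 1336/37321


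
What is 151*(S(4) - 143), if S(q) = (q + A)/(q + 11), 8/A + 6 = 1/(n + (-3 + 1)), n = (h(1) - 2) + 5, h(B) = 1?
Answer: -3558617/165 ≈ -21567.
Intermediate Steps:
n = 4 (n = (1 - 2) + 5 = -1 + 5 = 4)
A = -16/11 (A = 8/(-6 + 1/(4 + (-3 + 1))) = 8/(-6 + 1/(4 - 2)) = 8/(-6 + 1/2) = 8/(-11/2) = 8*(-2/11) = -16/11 ≈ -1.4545)
S(q) = (-16/11 + q)/(11 + q) (S(q) = (q - 16/11)/(q + 11) = (-16/11 + q)/(11 + q))
151*(S(4) - 143) = 151*((-16/11 + 4)/(11 + 4) - 143) = 151*((28/11)/15 - 143) = 151*((1/15)*(28/11) - 143) = 151*(28/165 - 143) = 151*(-23567/165) = -3558617/165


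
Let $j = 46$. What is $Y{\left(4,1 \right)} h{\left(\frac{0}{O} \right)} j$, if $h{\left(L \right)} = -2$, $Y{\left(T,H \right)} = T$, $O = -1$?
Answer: $-368$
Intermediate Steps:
$Y{\left(4,1 \right)} h{\left(\frac{0}{O} \right)} j = 4 \left(-2\right) 46 = \left(-8\right) 46 = -368$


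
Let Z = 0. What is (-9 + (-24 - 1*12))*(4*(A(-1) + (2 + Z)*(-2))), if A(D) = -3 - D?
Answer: 1080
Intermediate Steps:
(-9 + (-24 - 1*12))*(4*(A(-1) + (2 + Z)*(-2))) = (-9 + (-24 - 1*12))*(4*((-3 - 1*(-1)) + (2 + 0)*(-2))) = (-9 + (-24 - 12))*(4*((-3 + 1) + 2*(-2))) = (-9 - 36)*(4*(-2 - 4)) = -180*(-6) = -45*(-24) = 1080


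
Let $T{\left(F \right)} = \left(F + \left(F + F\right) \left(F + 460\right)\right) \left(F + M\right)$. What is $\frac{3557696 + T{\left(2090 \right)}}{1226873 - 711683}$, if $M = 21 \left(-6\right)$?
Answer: $\frac{3490323076}{85865} \approx 40649.0$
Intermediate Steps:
$M = -126$
$T{\left(F \right)} = \left(-126 + F\right) \left(F + 2 F \left(460 + F\right)\right)$ ($T{\left(F \right)} = \left(F + \left(F + F\right) \left(F + 460\right)\right) \left(F - 126\right) = \left(F + 2 F \left(460 + F\right)\right) \left(-126 + F\right) = \left(-126 + F\right) \left(F + 2 F \left(460 + F\right)\right)$)
$\frac{3557696 + T{\left(2090 \right)}}{1226873 - 711683} = \frac{3557696 + 2090 \left(-116046 + 2 \cdot 2090^{2} + 669 \cdot 2090\right)}{1226873 - 711683} = \frac{3557696 + 2090 \left(-116046 + 2 \cdot 4368100 + 1398210\right)}{515190} = \left(3557696 + 2090 \left(-116046 + 8736200 + 1398210\right)\right) \frac{1}{515190} = \left(3557696 + 2090 \cdot 10018364\right) \frac{1}{515190} = \left(3557696 + 20938380760\right) \frac{1}{515190} = 20941938456 \cdot \frac{1}{515190} = \frac{3490323076}{85865}$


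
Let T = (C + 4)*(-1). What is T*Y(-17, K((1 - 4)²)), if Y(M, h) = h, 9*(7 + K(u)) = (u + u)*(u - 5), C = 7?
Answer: -11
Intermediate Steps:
K(u) = -7 + 2*u*(-5 + u)/9 (K(u) = -7 + ((u + u)*(u - 5))/9 = -7 + ((2*u)*(-5 + u))/9 = -7 + (2*u*(-5 + u))/9 = -7 + 2*u*(-5 + u)/9)
T = -11 (T = (7 + 4)*(-1) = 11*(-1) = -11)
T*Y(-17, K((1 - 4)²)) = -11*(-7 - 10*(1 - 4)²/9 + 2*((1 - 4)²)²/9) = -11*(-7 - 10/9*(-3)² + 2*((-3)²)²/9) = -11*(-7 - 10/9*9 + (2/9)*9²) = -11*(-7 - 10 + (2/9)*81) = -11*(-7 - 10 + 18) = -11*1 = -11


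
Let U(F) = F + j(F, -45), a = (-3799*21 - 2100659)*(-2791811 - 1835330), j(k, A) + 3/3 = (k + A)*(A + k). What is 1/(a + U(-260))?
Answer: 1/10089194160522 ≈ 9.9116e-14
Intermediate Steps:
j(k, A) = -1 + (A + k)**2 (j(k, A) = -1 + (k + A)*(A + k) = -1 + (A + k)*(A + k) = -1 + (A + k)**2)
a = 10089194067758 (a = (-79779 - 2100659)*(-4627141) = -2180438*(-4627141) = 10089194067758)
U(F) = -1 + F + (-45 + F)**2 (U(F) = F + (-1 + (-45 + F)**2) = -1 + F + (-45 + F)**2)
1/(a + U(-260)) = 1/(10089194067758 + (-1 - 260 + (-45 - 260)**2)) = 1/(10089194067758 + (-1 - 260 + (-305)**2)) = 1/(10089194067758 + (-1 - 260 + 93025)) = 1/(10089194067758 + 92764) = 1/10089194160522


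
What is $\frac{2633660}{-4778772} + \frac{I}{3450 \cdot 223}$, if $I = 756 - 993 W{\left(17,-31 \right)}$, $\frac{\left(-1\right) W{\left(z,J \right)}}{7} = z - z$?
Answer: $- \frac{2277695461}{4140257025} \approx -0.55013$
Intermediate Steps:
$W{\left(z,J \right)} = 0$ ($W{\left(z,J \right)} = - 7 \left(z - z\right) = \left(-7\right) 0 = 0$)
$I = 756$ ($I = 756 - 0 = 756 + 0 = 756$)
$\frac{2633660}{-4778772} + \frac{I}{3450 \cdot 223} = \frac{2633660}{-4778772} + \frac{756}{3450 \cdot 223} = 2633660 \left(- \frac{1}{4778772}\right) + \frac{756}{769350} = - \frac{17795}{32289} + 756 \cdot \frac{1}{769350} = - \frac{17795}{32289} + \frac{126}{128225} = - \frac{2277695461}{4140257025}$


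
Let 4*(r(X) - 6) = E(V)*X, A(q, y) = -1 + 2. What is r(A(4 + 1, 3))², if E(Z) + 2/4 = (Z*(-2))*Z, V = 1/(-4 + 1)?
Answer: 175561/5184 ≈ 33.866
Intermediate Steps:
A(q, y) = 1
V = -⅓ (V = 1/(-3) = -⅓ ≈ -0.33333)
E(Z) = -½ - 2*Z² (E(Z) = -½ + (Z*(-2))*Z = -½ + (-2*Z)*Z = -½ - 2*Z²)
r(X) = 6 - 13*X/72 (r(X) = 6 + ((-½ - 2*(-⅓)²)*X)/4 = 6 + ((-½ - 2*⅑)*X)/4 = 6 + ((-½ - 2/9)*X)/4 = 6 + (-13*X/18)/4 = 6 - 13*X/72)
r(A(4 + 1, 3))² = (6 - 13/72*1)² = (6 - 13/72)² = (419/72)² = 175561/5184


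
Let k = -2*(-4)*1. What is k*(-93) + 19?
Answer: -725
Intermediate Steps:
k = 8 (k = 8*1 = 8)
k*(-93) + 19 = 8*(-93) + 19 = -744 + 19 = -725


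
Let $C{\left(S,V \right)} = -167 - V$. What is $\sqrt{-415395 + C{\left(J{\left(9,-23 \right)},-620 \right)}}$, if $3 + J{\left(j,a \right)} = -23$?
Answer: $i \sqrt{414942} \approx 644.16 i$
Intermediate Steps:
$J{\left(j,a \right)} = -26$ ($J{\left(j,a \right)} = -3 - 23 = -26$)
$\sqrt{-415395 + C{\left(J{\left(9,-23 \right)},-620 \right)}} = \sqrt{-415395 - -453} = \sqrt{-415395 + \left(-167 + 620\right)} = \sqrt{-415395 + 453} = \sqrt{-414942} = i \sqrt{414942}$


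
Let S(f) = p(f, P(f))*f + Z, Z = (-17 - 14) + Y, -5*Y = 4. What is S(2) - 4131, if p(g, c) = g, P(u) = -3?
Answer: -20794/5 ≈ -4158.8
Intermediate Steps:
Y = -4/5 (Y = -1/5*4 = -4/5 ≈ -0.80000)
Z = -159/5 (Z = (-17 - 14) - 4/5 = -31 - 4/5 = -159/5 ≈ -31.800)
S(f) = -159/5 + f**2 (S(f) = f*f - 159/5 = f**2 - 159/5 = -159/5 + f**2)
S(2) - 4131 = (-159/5 + 2**2) - 4131 = (-159/5 + 4) - 4131 = -139/5 - 4131 = -20794/5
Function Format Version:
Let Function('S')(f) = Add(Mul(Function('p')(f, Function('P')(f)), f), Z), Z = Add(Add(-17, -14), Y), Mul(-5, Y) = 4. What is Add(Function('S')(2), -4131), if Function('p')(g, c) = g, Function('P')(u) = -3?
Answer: Rational(-20794, 5) ≈ -4158.8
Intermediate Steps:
Y = Rational(-4, 5) (Y = Mul(Rational(-1, 5), 4) = Rational(-4, 5) ≈ -0.80000)
Z = Rational(-159, 5) (Z = Add(Add(-17, -14), Rational(-4, 5)) = Add(-31, Rational(-4, 5)) = Rational(-159, 5) ≈ -31.800)
Function('S')(f) = Add(Rational(-159, 5), Pow(f, 2)) (Function('S')(f) = Add(Mul(f, f), Rational(-159, 5)) = Add(Pow(f, 2), Rational(-159, 5)) = Add(Rational(-159, 5), Pow(f, 2)))
Add(Function('S')(2), -4131) = Add(Add(Rational(-159, 5), Pow(2, 2)), -4131) = Add(Add(Rational(-159, 5), 4), -4131) = Add(Rational(-139, 5), -4131) = Rational(-20794, 5)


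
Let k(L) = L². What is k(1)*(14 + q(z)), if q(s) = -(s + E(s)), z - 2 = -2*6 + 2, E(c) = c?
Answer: 30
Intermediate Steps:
z = -8 (z = 2 + (-2*6 + 2) = 2 + (-12 + 2) = 2 - 10 = -8)
q(s) = -2*s (q(s) = -(s + s) = -2*s)
k(1)*(14 + q(z)) = 1²*(14 - 2*(-8)) = 1*(14 + 16) = 1*30 = 30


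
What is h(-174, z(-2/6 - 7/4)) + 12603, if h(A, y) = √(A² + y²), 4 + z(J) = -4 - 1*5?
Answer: 12603 + √30445 ≈ 12777.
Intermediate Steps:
z(J) = -13 (z(J) = -4 + (-4 - 1*5) = -4 + (-4 - 5) = -4 - 9 = -13)
h(-174, z(-2/6 - 7/4)) + 12603 = √((-174)² + (-13)²) + 12603 = √(30276 + 169) + 12603 = √30445 + 12603 = 12603 + √30445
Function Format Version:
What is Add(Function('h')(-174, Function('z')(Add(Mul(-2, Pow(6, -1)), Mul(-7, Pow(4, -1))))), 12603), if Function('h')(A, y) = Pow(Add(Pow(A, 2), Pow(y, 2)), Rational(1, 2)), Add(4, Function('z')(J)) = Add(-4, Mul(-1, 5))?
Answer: Add(12603, Pow(30445, Rational(1, 2))) ≈ 12777.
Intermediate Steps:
Function('z')(J) = -13 (Function('z')(J) = Add(-4, Add(-4, Mul(-1, 5))) = Add(-4, Add(-4, -5)) = Add(-4, -9) = -13)
Add(Function('h')(-174, Function('z')(Add(Mul(-2, Pow(6, -1)), Mul(-7, Pow(4, -1))))), 12603) = Add(Pow(Add(Pow(-174, 2), Pow(-13, 2)), Rational(1, 2)), 12603) = Add(Pow(Add(30276, 169), Rational(1, 2)), 12603) = Add(Pow(30445, Rational(1, 2)), 12603) = Add(12603, Pow(30445, Rational(1, 2)))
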